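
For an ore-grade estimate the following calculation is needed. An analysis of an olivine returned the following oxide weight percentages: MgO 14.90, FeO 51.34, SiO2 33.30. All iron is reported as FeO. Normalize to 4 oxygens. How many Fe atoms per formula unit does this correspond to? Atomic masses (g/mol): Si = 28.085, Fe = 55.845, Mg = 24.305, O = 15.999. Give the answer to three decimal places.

1.304 Fe apfu

MgO: 14.90/40.304 = 0.36969 mol → 0.36969 mol Mg, 0.36969 mol O.
FeO: 51.34/71.844 = 0.71460 mol → 0.71460 mol Fe, 0.71460 mol O.
SiO2: 33.30/60.083 = 0.55423 mol → 0.55423 mol Si, 1.10846 mol O.
Total oxygen = 2.19275 mol. Normalization factor = 4/2.19275 = 1.82419.
Fe per 4 O = 0.71460 × 1.82419 = 1.304.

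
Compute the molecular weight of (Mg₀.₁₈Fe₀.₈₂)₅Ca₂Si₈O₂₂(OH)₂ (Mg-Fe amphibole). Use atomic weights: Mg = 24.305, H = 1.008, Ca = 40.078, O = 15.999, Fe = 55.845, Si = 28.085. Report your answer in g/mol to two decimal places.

M = 0.90·24.305 + 4.10·55.845 + 2·40.078 + 8·28.085 + 24·15.999 + 2·1.008

941.67 g/mol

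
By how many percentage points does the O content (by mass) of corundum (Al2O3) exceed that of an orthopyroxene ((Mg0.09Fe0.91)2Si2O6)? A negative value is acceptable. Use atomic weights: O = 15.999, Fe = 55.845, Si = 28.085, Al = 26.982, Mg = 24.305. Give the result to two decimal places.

9.89 percentage points

O in Al2O3: molar mass 101.961 g/mol; 3×15.999 = 47.997 g → 47.07 wt%.
O in (Mg0.09Fe0.91)2Si2O6: molar mass 258.177 g/mol; 6×15.999 = 95.994 g → 37.18 wt%.
Difference = 47.07 − 37.18 = 9.89 percentage points.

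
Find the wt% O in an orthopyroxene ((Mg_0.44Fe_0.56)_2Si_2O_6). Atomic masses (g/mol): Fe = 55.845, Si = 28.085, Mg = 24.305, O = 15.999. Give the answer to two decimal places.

Formula mass = 0.88·24.305 + 1.12·55.845 + 2·28.085 + 6·15.999 = 236.099 g/mol, of which 95.994 g is O.
So O makes up 95.994/236.099 = 0.4066 of the mass, i.e. 40.66%.

40.66 mass %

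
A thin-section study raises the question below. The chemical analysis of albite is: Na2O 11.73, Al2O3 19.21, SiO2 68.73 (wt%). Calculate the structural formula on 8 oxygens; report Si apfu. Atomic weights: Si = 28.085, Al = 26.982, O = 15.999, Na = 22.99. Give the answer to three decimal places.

3.008 Si apfu

Na2O: 11.73/61.979 = 0.18926 mol → 0.37852 mol Na, 0.18926 mol O.
Al2O3: 19.21/101.961 = 0.18841 mol → 0.37682 mol Al, 0.56523 mol O.
SiO2: 68.73/60.083 = 1.14392 mol → 1.14392 mol Si, 2.28784 mol O.
Total oxygen = 3.04233 mol. Normalization factor = 8/3.04233 = 2.62956.
Si per 8 O = 1.14392 × 2.62956 = 3.008.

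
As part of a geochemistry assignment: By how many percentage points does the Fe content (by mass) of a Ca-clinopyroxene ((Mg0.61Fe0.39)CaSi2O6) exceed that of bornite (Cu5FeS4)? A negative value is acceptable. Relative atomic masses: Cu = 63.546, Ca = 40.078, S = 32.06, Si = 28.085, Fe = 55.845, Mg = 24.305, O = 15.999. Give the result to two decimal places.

-1.61 percentage points

M((Mg0.61Fe0.39)CaSi2O6) = 228.848 g/mol, so wt% Fe = 21.780/228.848 × 100 = 9.52%.
M(Cu5FeS4) = 501.815 g/mol, so wt% Fe = 55.845/501.815 × 100 = 11.13%.
9.52 − 11.13 = -1.61 pp.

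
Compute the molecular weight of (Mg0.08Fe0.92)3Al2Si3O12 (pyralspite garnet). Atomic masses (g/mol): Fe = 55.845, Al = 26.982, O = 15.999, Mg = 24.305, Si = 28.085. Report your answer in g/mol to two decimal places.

490.17 g/mol

The formula mass is the sum 0.24*24.305 + 2.76*55.845 + 2*26.982 + 3*28.085 + 12*15.999.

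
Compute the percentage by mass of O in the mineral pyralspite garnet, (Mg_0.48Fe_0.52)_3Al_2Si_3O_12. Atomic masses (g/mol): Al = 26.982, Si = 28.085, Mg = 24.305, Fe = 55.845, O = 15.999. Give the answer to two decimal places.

Molar mass of (Mg_0.48Fe_0.52)_3Al_2Si_3O_12: 1.44×24.305 + 1.56×55.845 + 2×26.982 + 3×28.085 + 12×15.999 = 452.324 g/mol.
Mass of O per formula unit: 12 × 15.999 = 191.988 g.
Weight fraction O = 191.988 / 452.324 = 0.4244.

42.44 mass %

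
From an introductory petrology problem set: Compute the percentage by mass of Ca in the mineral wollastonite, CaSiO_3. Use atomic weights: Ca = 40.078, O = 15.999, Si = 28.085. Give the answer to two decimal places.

Formula mass = 1×40.078 + 1×28.085 + 3×15.999 = 116.160 g/mol, of which 40.078 g is Ca.
So Ca makes up 40.078/116.160 = 0.3450 of the mass, i.e. 34.50%.

34.50 wt%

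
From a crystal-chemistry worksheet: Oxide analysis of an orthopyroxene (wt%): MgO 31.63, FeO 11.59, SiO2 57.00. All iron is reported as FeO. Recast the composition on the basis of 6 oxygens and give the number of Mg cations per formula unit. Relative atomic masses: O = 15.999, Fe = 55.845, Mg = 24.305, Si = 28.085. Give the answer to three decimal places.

1.656 Mg apfu

MgO (M=40.304): mol = 0.78479; Mg = 0.78479, O = 0.78479.
FeO (M=71.844): mol = 0.16132; Fe = 0.16132, O = 0.16132.
SiO2 (M=60.083): mol = 0.94869; Si = 0.94869, O = 1.89738.
ΣO = 2.84349; factor = 6/ΣO = 2.11008.
Mg apfu = 0.78479 × 2.11008 = 1.656.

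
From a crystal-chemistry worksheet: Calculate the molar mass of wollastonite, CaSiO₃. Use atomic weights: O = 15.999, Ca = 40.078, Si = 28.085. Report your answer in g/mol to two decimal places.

M = 1×40.078 + 1×28.085 + 3×15.999

116.16 g/mol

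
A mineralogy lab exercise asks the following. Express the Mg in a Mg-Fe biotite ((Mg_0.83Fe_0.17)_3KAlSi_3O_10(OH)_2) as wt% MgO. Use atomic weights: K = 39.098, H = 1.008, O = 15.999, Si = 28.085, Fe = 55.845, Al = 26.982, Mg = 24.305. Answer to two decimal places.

Formula mass = 433.339 g/mol.
2.49 Mg → 2.4900 mol MgO per formula unit; M(MgO) = 40.304, so MgO mass = 100.357 g.
100.357/433.339 × 100 = 23.16 wt%.

23.16 wt%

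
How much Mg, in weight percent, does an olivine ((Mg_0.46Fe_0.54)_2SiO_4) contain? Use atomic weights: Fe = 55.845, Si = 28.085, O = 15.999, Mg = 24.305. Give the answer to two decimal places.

12.80 weight percent

M((Mg_0.46Fe_0.54)_2SiO_4) = 174.754 g/mol.
Mg contributes 0.92 × 24.305 = 22.361 g per mole.
22.361/174.754 = 0.1280 → 12.80%.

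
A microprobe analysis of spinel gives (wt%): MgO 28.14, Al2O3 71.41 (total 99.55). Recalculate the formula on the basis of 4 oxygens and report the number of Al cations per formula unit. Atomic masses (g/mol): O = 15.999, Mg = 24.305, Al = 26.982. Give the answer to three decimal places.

2.002 Al apfu

28.14 wt% MgO ÷ 40.304 g/mol = 0.69819 mol, giving 0.69819 Mg and 0.69819 O.
71.41 wt% Al2O3 ÷ 101.961 g/mol = 0.70037 mol, giving 1.40074 Al and 2.10111 O.
Oxygen sums to 2.79930; scaling by 4/2.79930 = 1.42893 puts the formula on 4 O.
Al: 1.40074 × 1.42893 = 2.002 atoms per formula unit.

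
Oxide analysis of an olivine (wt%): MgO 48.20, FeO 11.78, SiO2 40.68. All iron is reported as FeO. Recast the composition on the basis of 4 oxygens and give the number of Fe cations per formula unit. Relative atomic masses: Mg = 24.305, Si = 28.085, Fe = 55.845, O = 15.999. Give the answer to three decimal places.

0.242 Fe apfu

MgO: 48.20/40.304 = 1.19591 mol → 1.19591 mol Mg, 1.19591 mol O.
FeO: 11.78/71.844 = 0.16397 mol → 0.16397 mol Fe, 0.16397 mol O.
SiO2: 40.68/60.083 = 0.67706 mol → 0.67706 mol Si, 1.35412 mol O.
Total oxygen = 2.71400 mol. Normalization factor = 4/2.71400 = 1.47384.
Fe per 4 O = 0.16397 × 1.47384 = 0.242.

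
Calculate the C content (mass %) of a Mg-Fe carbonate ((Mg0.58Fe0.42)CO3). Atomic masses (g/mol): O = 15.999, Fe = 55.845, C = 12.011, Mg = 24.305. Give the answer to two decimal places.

M((Mg0.58Fe0.42)CO3) = 97.560 g/mol.
C contributes 1 × 12.011 = 12.011 g per mole.
12.011/97.560 = 0.1231 → 12.31%.

12.31 mass %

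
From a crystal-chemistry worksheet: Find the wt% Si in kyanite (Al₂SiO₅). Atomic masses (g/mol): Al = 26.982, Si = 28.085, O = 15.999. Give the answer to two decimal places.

17.33 weight percent

M(Al₂SiO₅) = 162.044 g/mol.
Si contributes 1 × 28.085 = 28.085 g per mole.
28.085/162.044 = 0.1733 → 17.33%.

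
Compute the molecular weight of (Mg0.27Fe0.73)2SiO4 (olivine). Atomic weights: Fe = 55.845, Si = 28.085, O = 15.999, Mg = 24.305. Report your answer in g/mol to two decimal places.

Mg: 0.54 × 24.305 = 13.1247
Fe: 1.46 × 55.845 = 81.5337
Si: 1 × 28.085 = 28.0850
O: 4 × 15.999 = 63.9960
Summing the contributions gives the formula mass.

186.74 g/mol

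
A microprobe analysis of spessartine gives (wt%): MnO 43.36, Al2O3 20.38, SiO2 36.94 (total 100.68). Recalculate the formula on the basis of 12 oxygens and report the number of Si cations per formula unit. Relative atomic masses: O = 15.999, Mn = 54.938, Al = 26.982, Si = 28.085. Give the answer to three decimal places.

3.023 Si apfu

MnO (M=70.937): mol = 0.61125; Mn = 0.61125, O = 0.61125.
Al2O3 (M=101.961): mol = 0.19988; Al = 0.39976, O = 0.59964.
SiO2 (M=60.083): mol = 0.61482; Si = 0.61482, O = 1.22964.
ΣO = 2.44053; factor = 12/ΣO = 4.91696.
Si apfu = 0.61482 × 4.91696 = 3.023.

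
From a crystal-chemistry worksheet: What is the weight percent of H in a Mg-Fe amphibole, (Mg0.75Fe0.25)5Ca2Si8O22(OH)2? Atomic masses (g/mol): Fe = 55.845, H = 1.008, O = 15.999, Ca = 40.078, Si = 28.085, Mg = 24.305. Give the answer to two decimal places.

0.24 wt%

Molar mass of (Mg0.75Fe0.25)5Ca2Si8O22(OH)2: 3.75·24.305 + 1.25·55.845 + 2·40.078 + 8·28.085 + 24·15.999 + 2·1.008 = 851.778 g/mol.
Mass of H per formula unit: 2 × 1.008 = 2.016 g.
Weight fraction H = 2.016 / 851.778 = 0.0024.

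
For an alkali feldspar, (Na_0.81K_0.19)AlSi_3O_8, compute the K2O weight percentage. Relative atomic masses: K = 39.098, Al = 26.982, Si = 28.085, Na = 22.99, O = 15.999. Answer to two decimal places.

3.37 wt%

M((Na_0.81K_0.19)AlSi_3O_8) = 265.280 g/mol; M(K2O) = 94.195 g/mol.
Moles K2O per formula unit = 0.19 K ÷ 2 = 0.0950.
K2O fraction = (0.0950 × 94.195) / 265.280 = 8.949/265.280 = 0.0337.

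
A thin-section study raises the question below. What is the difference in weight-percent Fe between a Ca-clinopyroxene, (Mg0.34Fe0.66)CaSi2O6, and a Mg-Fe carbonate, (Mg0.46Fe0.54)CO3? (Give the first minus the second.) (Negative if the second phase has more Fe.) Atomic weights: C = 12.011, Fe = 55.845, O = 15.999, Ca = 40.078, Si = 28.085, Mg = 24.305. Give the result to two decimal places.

-14.23 percentage points

Fe in (Mg0.34Fe0.66)CaSi2O6: molar mass 237.363 g/mol; 0.66×55.845 = 36.858 g → 15.53 wt%.
Fe in (Mg0.46Fe0.54)CO3: molar mass 101.345 g/mol; 0.54×55.845 = 30.156 g → 29.76 wt%.
Difference = 15.53 − 29.76 = -14.23 percentage points.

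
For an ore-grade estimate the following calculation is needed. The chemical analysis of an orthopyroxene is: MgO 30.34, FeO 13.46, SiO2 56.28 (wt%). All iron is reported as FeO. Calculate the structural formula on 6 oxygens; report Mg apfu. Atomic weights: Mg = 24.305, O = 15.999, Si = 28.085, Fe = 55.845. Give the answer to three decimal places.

1.605 Mg apfu

MgO: 30.34/40.304 = 0.75278 mol → 0.75278 mol Mg, 0.75278 mol O.
FeO: 13.46/71.844 = 0.18735 mol → 0.18735 mol Fe, 0.18735 mol O.
SiO2: 56.28/60.083 = 0.93670 mol → 0.93670 mol Si, 1.87340 mol O.
Total oxygen = 2.81353 mol. Normalization factor = 6/2.81353 = 2.13255.
Mg per 6 O = 0.75278 × 2.13255 = 1.605.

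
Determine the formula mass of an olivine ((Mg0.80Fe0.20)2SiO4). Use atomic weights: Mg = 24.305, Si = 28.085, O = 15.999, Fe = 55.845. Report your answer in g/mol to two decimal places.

153.31 g/mol

Mg: 1.60 × 24.305 = 38.8880
Fe: 0.40 × 55.845 = 22.3380
Si: 1 × 28.085 = 28.0850
O: 4 × 15.999 = 63.9960
Summing the contributions gives the formula mass.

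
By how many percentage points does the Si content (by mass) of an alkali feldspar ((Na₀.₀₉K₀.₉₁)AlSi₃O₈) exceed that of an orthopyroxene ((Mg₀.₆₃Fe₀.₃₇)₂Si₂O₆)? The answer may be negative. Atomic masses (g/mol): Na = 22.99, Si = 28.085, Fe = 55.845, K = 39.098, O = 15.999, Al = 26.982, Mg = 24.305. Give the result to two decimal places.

M((Na₀.₀₉K₀.₉₁)AlSi₃O₈) = 276.877 g/mol, so wt% Si = 84.255/276.877 × 100 = 30.43%.
M((Mg₀.₆₃Fe₀.₃₇)₂Si₂O₆) = 224.114 g/mol, so wt% Si = 56.170/224.114 × 100 = 25.06%.
30.43 − 25.06 = 5.37 pp.

5.37 percentage points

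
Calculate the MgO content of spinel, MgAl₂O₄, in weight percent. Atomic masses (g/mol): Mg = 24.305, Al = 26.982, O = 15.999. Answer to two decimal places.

28.33 wt%

Formula mass = 142.265 g/mol.
1 Mg → 1.0000 mol MgO per formula unit; M(MgO) = 40.304, so MgO mass = 40.304 g.
40.304/142.265 × 100 = 28.33 wt%.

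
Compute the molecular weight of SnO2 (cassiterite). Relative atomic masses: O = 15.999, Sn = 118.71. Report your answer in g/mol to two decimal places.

Sn: 1 × 118.71 = 118.7100
O: 2 × 15.999 = 31.9980
Summing the contributions gives the formula mass.

150.71 g/mol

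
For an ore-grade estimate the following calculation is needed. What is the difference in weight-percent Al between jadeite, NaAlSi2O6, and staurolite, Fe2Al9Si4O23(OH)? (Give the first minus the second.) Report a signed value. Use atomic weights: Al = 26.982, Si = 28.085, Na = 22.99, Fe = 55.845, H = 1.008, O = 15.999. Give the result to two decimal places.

M(NaAlSi2O6) = 202.136 g/mol, so wt% Al = 26.982/202.136 × 100 = 13.35%.
M(Fe2Al9Si4O23(OH)) = 851.852 g/mol, so wt% Al = 242.838/851.852 × 100 = 28.51%.
13.35 − 28.51 = -15.16 pp.

-15.16 percentage points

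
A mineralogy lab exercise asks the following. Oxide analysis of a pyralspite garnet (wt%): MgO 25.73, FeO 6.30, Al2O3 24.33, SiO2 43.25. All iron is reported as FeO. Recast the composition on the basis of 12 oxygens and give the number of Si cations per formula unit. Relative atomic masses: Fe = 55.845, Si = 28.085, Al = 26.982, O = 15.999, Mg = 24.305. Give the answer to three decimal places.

2.998 Si apfu

25.73 wt% MgO ÷ 40.304 g/mol = 0.63840 mol, giving 0.63840 Mg and 0.63840 O.
6.30 wt% FeO ÷ 71.844 g/mol = 0.08769 mol, giving 0.08769 Fe and 0.08769 O.
24.33 wt% Al2O3 ÷ 101.961 g/mol = 0.23862 mol, giving 0.47724 Al and 0.71586 O.
43.25 wt% SiO2 ÷ 60.083 g/mol = 0.71984 mol, giving 0.71984 Si and 1.43968 O.
Oxygen sums to 2.88163; scaling by 12/2.88163 = 4.16431 puts the formula on 12 O.
Si: 0.71984 × 4.16431 = 2.998 atoms per formula unit.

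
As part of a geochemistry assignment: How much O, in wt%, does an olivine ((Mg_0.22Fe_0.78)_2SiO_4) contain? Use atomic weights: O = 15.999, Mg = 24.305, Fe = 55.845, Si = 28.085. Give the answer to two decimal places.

M((Mg_0.22Fe_0.78)_2SiO_4) = 189.893 g/mol.
O contributes 4 × 15.999 = 63.996 g per mole.
63.996/189.893 = 0.3370 → 33.70%.

33.70 wt%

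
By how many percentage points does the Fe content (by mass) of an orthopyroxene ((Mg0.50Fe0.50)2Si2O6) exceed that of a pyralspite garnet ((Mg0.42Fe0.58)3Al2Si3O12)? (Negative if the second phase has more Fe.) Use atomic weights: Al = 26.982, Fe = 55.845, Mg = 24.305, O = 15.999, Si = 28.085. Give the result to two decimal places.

Fe in (Mg0.50Fe0.50)2Si2O6: molar mass 232.314 g/mol; 1×55.845 = 55.845 g → 24.04 wt%.
Fe in (Mg0.42Fe0.58)3Al2Si3O12: molar mass 458.002 g/mol; 1.74×55.845 = 97.170 g → 21.22 wt%.
Difference = 24.04 − 21.22 = 2.82 percentage points.

2.82 percentage points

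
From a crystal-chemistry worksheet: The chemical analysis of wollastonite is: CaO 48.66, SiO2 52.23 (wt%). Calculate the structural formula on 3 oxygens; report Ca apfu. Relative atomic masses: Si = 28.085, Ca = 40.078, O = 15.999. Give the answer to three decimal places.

48.66 wt% CaO ÷ 56.077 g/mol = 0.86774 mol, giving 0.86774 Ca and 0.86774 O.
52.23 wt% SiO2 ÷ 60.083 g/mol = 0.86930 mol, giving 0.86930 Si and 1.73860 O.
Oxygen sums to 2.60634; scaling by 3/2.60634 = 1.15104 puts the formula on 3 O.
Ca: 0.86774 × 1.15104 = 0.999 atoms per formula unit.

0.999 Ca apfu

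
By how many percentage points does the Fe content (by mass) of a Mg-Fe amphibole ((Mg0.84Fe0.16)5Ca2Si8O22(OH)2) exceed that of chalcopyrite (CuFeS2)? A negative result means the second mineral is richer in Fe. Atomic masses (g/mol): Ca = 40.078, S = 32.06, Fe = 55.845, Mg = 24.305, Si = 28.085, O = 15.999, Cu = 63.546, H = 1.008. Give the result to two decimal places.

-25.10 percentage points

M((Mg0.84Fe0.16)5Ca2Si8O22(OH)2) = 837.585 g/mol, so wt% Fe = 44.676/837.585 × 100 = 5.33%.
M(CuFeS2) = 183.511 g/mol, so wt% Fe = 55.845/183.511 × 100 = 30.43%.
5.33 − 30.43 = -25.10 pp.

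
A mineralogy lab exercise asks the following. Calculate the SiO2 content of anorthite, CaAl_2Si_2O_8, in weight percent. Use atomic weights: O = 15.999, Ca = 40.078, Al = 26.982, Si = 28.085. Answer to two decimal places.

43.19 wt%

Formula mass = 278.204 g/mol.
2 Si → 2.0000 mol SiO2 per formula unit; M(SiO2) = 60.083, so SiO2 mass = 120.166 g.
120.166/278.204 × 100 = 43.19 wt%.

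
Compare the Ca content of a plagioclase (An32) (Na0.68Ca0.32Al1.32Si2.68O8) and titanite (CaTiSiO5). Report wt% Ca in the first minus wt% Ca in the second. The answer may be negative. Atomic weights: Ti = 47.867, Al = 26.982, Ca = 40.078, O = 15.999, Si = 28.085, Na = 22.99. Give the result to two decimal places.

M(Na0.68Ca0.32Al1.32Si2.68O8) = 267.334 g/mol, so wt% Ca = 12.825/267.334 × 100 = 4.80%.
M(CaTiSiO5) = 196.025 g/mol, so wt% Ca = 40.078/196.025 × 100 = 20.45%.
4.80 − 20.45 = -15.65 pp.

-15.65 percentage points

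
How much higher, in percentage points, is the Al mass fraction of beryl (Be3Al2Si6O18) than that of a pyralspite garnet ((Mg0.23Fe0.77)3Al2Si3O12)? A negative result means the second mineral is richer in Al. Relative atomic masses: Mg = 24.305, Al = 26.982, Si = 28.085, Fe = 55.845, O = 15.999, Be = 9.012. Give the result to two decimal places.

-1.30 percentage points

Al in Be3Al2Si6O18: molar mass 537.492 g/mol; 2×26.982 = 53.964 g → 10.04 wt%.
Al in (Mg0.23Fe0.77)3Al2Si3O12: molar mass 475.979 g/mol; 2×26.982 = 53.964 g → 11.34 wt%.
Difference = 10.04 − 11.34 = -1.30 percentage points.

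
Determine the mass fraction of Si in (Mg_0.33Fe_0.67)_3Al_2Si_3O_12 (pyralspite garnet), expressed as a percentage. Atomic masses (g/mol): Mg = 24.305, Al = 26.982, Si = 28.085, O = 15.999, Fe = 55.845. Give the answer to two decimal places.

Formula mass = 0.99·24.305 + 2.01·55.845 + 2·26.982 + 3·28.085 + 12·15.999 = 466.517 g/mol, of which 84.255 g is Si.
So Si makes up 84.255/466.517 = 0.1806 of the mass, i.e. 18.06%.

18.06 wt%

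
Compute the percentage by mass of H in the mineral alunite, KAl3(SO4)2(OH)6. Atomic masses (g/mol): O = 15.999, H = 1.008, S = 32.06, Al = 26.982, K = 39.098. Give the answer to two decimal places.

1.46 mass %

M(KAl3(SO4)2(OH)6) = 414.198 g/mol.
H contributes 6 × 1.008 = 6.048 g per mole.
6.048/414.198 = 0.0146 → 1.46%.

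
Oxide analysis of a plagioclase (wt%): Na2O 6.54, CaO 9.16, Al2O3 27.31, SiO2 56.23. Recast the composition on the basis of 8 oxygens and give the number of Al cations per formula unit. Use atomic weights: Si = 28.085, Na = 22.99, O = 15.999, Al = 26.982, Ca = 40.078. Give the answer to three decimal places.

1.456 Al apfu

6.54 wt% Na2O ÷ 61.979 g/mol = 0.10552 mol, giving 0.21104 Na and 0.10552 O.
9.16 wt% CaO ÷ 56.077 g/mol = 0.16335 mol, giving 0.16335 Ca and 0.16335 O.
27.31 wt% Al2O3 ÷ 101.961 g/mol = 0.26785 mol, giving 0.53570 Al and 0.80355 O.
56.23 wt% SiO2 ÷ 60.083 g/mol = 0.93587 mol, giving 0.93587 Si and 1.87174 O.
Oxygen sums to 2.94416; scaling by 8/2.94416 = 2.71724 puts the formula on 8 O.
Al: 0.53570 × 2.71724 = 1.456 atoms per formula unit.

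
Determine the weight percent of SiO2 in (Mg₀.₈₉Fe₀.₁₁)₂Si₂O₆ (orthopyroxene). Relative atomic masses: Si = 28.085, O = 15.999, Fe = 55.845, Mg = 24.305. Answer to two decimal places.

57.85 wt%

Formula mass = 207.713 g/mol.
2 Si → 2.0000 mol SiO2 per formula unit; M(SiO2) = 60.083, so SiO2 mass = 120.166 g.
120.166/207.713 × 100 = 57.85 wt%.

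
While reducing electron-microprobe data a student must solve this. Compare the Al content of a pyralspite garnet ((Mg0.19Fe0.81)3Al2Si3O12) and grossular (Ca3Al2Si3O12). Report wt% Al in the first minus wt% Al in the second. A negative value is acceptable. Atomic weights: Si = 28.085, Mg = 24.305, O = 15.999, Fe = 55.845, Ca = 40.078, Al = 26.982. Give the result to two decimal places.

First mineral: 53.964 g Al in 479.764 g formula = 11.25 wt% Al.
Second mineral: 53.964 g Al in 450.441 g formula = 11.98 wt% Al.
11.25% − 11.98% gives a difference of -0.73 percentage points.

-0.73 percentage points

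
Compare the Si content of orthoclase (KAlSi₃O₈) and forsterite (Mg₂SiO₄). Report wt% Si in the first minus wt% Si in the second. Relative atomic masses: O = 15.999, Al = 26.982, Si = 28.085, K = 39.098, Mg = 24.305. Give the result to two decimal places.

10.31 percentage points

M(KAlSi₃O₈) = 278.327 g/mol, so wt% Si = 84.255/278.327 × 100 = 30.27%.
M(Mg₂SiO₄) = 140.691 g/mol, so wt% Si = 28.085/140.691 × 100 = 19.96%.
30.27 − 19.96 = 10.31 pp.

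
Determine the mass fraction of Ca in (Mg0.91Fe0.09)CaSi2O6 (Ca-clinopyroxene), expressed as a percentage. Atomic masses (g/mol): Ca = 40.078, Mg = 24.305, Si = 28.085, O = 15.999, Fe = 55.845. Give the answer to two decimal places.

18.27 wt%

Formula mass = 0.91·24.305 + 0.09·55.845 + 1·40.078 + 2·28.085 + 6·15.999 = 219.386 g/mol, of which 40.078 g is Ca.
So Ca makes up 40.078/219.386 = 0.1827 of the mass, i.e. 18.27%.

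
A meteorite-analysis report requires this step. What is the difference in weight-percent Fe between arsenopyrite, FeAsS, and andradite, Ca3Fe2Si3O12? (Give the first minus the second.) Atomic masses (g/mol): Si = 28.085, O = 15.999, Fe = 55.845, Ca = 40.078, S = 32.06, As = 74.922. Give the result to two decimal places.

12.32 percentage points

M(FeAsS) = 162.827 g/mol, so wt% Fe = 55.845/162.827 × 100 = 34.30%.
M(Ca3Fe2Si3O12) = 508.167 g/mol, so wt% Fe = 111.690/508.167 × 100 = 21.98%.
34.30 − 21.98 = 12.32 pp.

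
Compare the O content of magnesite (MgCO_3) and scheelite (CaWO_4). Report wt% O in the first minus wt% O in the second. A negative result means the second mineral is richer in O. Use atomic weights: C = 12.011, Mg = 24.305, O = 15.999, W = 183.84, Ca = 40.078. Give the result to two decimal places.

34.70 percentage points

First mineral: 47.997 g O in 84.313 g formula = 56.93 wt% O.
Second mineral: 63.996 g O in 287.914 g formula = 22.23 wt% O.
56.93% − 22.23% gives a difference of 34.70 percentage points.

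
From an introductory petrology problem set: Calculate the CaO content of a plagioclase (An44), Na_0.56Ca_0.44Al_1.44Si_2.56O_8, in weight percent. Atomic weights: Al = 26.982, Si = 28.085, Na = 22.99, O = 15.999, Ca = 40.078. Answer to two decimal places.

9.16 wt%

Molar mass of Na_0.56Ca_0.44Al_1.44Si_2.56O_8 = 0.56*22.99 + 0.44*40.078 + 1.44*26.982 + 2.56*28.085 + 8*15.999 = 269.252 g/mol.
Each formula unit contains 0.44 Ca, equivalent to 0.44/1 = 0.4400 mol CaO.
M(CaO) = 1×40.078 + 1×15.999 = 56.077 g/mol.
Mass of CaO per formula unit = 0.4400 × 56.077 = 24.674 g.
CaO wt% = 24.674 / 269.252 × 100 = 9.16%.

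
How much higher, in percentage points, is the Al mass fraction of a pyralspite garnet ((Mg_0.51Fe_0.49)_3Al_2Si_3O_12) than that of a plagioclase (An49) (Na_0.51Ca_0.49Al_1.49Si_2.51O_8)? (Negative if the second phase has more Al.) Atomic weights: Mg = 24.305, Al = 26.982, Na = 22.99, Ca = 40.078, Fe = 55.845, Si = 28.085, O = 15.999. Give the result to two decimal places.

-2.88 percentage points

Al in (Mg_0.51Fe_0.49)_3Al_2Si_3O_12: molar mass 449.486 g/mol; 2×26.982 = 53.964 g → 12.01 wt%.
Al in Na_0.51Ca_0.49Al_1.49Si_2.51O_8: molar mass 270.052 g/mol; 1.49×26.982 = 40.203 g → 14.89 wt%.
Difference = 12.01 − 14.89 = -2.88 percentage points.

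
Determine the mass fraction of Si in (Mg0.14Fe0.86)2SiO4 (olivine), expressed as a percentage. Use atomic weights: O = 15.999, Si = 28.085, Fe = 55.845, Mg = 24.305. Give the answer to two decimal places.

Formula mass = 0.28·24.305 + 1.72·55.845 + 1·28.085 + 4·15.999 = 194.940 g/mol, of which 28.085 g is Si.
So Si makes up 28.085/194.940 = 0.1441 of the mass, i.e. 14.41%.

14.41 mass %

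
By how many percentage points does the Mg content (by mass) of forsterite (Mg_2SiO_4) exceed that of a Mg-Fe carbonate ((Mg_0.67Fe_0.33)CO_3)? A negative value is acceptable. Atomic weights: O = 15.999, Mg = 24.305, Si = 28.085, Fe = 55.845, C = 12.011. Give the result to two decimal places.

Mg in Mg_2SiO_4: molar mass 140.691 g/mol; 2×24.305 = 48.610 g → 34.55 wt%.
Mg in (Mg_0.67Fe_0.33)CO_3: molar mass 94.721 g/mol; 0.67×24.305 = 16.284 g → 17.19 wt%.
Difference = 34.55 − 17.19 = 17.36 percentage points.

17.36 percentage points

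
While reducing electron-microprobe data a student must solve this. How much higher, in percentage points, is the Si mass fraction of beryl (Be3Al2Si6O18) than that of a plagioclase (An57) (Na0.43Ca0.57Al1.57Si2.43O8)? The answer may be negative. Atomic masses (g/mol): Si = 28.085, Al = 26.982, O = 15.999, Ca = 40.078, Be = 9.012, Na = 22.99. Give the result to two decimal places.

M(Be3Al2Si6O18) = 537.492 g/mol, so wt% Si = 168.510/537.492 × 100 = 31.35%.
M(Na0.43Ca0.57Al1.57Si2.43O8) = 271.330 g/mol, so wt% Si = 68.247/271.330 × 100 = 25.15%.
31.35 − 25.15 = 6.20 pp.

6.20 percentage points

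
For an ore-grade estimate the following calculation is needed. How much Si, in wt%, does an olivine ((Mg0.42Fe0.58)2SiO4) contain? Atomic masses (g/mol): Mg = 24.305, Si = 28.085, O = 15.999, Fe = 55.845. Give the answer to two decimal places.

15.84 wt%

M((Mg0.42Fe0.58)2SiO4) = 177.277 g/mol.
Si contributes 1 × 28.085 = 28.085 g per mole.
28.085/177.277 = 0.1584 → 15.84%.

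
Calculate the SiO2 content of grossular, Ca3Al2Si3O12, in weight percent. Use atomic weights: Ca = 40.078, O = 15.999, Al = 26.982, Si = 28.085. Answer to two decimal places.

M(Ca3Al2Si3O12) = 450.441 g/mol; M(SiO2) = 60.083 g/mol.
Moles SiO2 per formula unit = 3 Si ÷ 1 = 3.0000.
SiO2 fraction = (3.0000 × 60.083) / 450.441 = 180.249/450.441 = 0.4002.

40.02 wt%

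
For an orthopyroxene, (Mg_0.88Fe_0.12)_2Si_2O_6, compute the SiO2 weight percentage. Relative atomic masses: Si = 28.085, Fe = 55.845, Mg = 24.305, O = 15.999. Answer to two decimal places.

Molar mass of (Mg_0.88Fe_0.12)_2Si_2O_6 = 1.76×24.305 + 0.24×55.845 + 2×28.085 + 6×15.999 = 208.344 g/mol.
Each formula unit contains 2 Si, equivalent to 2/1 = 2.0000 mol SiO2.
M(SiO2) = 1×28.085 + 2×15.999 = 60.083 g/mol.
Mass of SiO2 per formula unit = 2.0000 × 60.083 = 120.166 g.
SiO2 wt% = 120.166 / 208.344 × 100 = 57.68%.

57.68 wt%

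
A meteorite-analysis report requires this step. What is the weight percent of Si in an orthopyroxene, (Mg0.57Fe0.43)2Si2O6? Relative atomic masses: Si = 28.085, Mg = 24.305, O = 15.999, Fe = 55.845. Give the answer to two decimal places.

24.65 wt%

Molar mass of (Mg0.57Fe0.43)2Si2O6: 1.14×24.305 + 0.86×55.845 + 2×28.085 + 6×15.999 = 227.898 g/mol.
Mass of Si per formula unit: 2 × 28.085 = 56.170 g.
Weight fraction Si = 56.170 / 227.898 = 0.2465.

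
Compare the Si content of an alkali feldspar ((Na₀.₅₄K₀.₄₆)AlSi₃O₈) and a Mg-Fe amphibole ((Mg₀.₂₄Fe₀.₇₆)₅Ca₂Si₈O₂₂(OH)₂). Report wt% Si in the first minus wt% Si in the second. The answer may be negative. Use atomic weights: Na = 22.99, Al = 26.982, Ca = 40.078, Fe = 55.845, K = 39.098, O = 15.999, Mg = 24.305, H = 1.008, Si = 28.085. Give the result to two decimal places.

7.15 percentage points

M((Na₀.₅₄K₀.₄₆)AlSi₃O₈) = 269.629 g/mol, so wt% Si = 84.255/269.629 × 100 = 31.25%.
M((Mg₀.₂₄Fe₀.₇₆)₅Ca₂Si₈O₂₂(OH)₂) = 932.205 g/mol, so wt% Si = 224.680/932.205 × 100 = 24.10%.
31.25 − 24.10 = 7.15 pp.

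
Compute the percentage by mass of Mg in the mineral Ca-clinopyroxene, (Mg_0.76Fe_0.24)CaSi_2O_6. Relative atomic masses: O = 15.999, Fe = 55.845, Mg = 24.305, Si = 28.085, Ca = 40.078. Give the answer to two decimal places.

8.24 mass %

Formula mass = 0.76·24.305 + 0.24·55.845 + 1·40.078 + 2·28.085 + 6·15.999 = 224.117 g/mol, of which 18.472 g is Mg.
So Mg makes up 18.472/224.117 = 0.0824 of the mass, i.e. 8.24%.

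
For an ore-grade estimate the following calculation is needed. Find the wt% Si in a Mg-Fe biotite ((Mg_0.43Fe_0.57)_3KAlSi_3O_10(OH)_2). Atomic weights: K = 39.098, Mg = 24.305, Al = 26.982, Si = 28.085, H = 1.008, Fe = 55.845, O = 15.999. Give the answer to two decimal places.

M((Mg_0.43Fe_0.57)_3KAlSi_3O_10(OH)_2) = 471.187 g/mol.
Si contributes 3 × 28.085 = 84.255 g per mole.
84.255/471.187 = 0.1788 → 17.88%.

17.88 wt%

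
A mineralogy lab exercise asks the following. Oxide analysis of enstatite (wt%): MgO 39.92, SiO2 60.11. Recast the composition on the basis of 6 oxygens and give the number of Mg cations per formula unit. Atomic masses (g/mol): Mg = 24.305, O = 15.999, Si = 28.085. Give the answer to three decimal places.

1.987 Mg apfu

MgO (M=40.304): mol = 0.99047; Mg = 0.99047, O = 0.99047.
SiO2 (M=60.083): mol = 1.00045; Si = 1.00045, O = 2.00090.
ΣO = 2.99137; factor = 6/ΣO = 2.00577.
Mg apfu = 0.99047 × 2.00577 = 1.987.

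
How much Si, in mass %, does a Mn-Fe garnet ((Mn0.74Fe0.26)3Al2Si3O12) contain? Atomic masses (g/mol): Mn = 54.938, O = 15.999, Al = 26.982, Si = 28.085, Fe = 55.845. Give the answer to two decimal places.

17.00 mass %

Formula mass = 2.22×54.938 + 0.78×55.845 + 2×26.982 + 3×28.085 + 12×15.999 = 495.728 g/mol, of which 84.255 g is Si.
So Si makes up 84.255/495.728 = 0.1700 of the mass, i.e. 17.00%.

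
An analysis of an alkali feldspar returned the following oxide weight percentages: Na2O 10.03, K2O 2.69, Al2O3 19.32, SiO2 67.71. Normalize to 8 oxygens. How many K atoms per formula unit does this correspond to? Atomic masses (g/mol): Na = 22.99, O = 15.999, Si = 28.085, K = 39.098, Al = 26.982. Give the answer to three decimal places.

0.152 K apfu

10.03 wt% Na2O ÷ 61.979 g/mol = 0.16183 mol, giving 0.32366 Na and 0.16183 O.
2.69 wt% K2O ÷ 94.195 g/mol = 0.02856 mol, giving 0.05712 K and 0.02856 O.
19.32 wt% Al2O3 ÷ 101.961 g/mol = 0.18948 mol, giving 0.37896 Al and 0.56844 O.
67.71 wt% SiO2 ÷ 60.083 g/mol = 1.12694 mol, giving 1.12694 Si and 2.25388 O.
Oxygen sums to 3.01271; scaling by 8/3.01271 = 2.65542 puts the formula on 8 O.
K: 0.05712 × 2.65542 = 0.152 atoms per formula unit.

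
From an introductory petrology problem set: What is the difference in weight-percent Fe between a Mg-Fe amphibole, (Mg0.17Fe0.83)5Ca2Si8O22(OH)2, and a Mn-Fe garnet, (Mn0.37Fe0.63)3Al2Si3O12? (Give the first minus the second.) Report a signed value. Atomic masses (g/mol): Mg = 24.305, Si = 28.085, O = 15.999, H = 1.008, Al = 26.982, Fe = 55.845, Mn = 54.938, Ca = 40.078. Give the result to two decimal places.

Fe in (Mg0.17Fe0.83)5Ca2Si8O22(OH)2: molar mass 943.244 g/mol; 4.15×55.845 = 231.757 g → 24.57 wt%.
Fe in (Mn0.37Fe0.63)3Al2Si3O12: molar mass 496.735 g/mol; 1.89×55.845 = 105.547 g → 21.25 wt%.
Difference = 24.57 − 21.25 = 3.32 percentage points.

3.32 percentage points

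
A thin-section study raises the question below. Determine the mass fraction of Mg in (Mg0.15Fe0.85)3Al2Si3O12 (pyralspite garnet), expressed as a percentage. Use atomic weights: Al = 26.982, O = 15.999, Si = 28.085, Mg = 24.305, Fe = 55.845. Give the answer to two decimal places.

2.26 wt%

Molar mass of (Mg0.15Fe0.85)3Al2Si3O12: 0.45*24.305 + 2.55*55.845 + 2*26.982 + 3*28.085 + 12*15.999 = 483.549 g/mol.
Mass of Mg per formula unit: 0.45 × 24.305 = 10.937 g.
Weight fraction Mg = 10.937 / 483.549 = 0.0226.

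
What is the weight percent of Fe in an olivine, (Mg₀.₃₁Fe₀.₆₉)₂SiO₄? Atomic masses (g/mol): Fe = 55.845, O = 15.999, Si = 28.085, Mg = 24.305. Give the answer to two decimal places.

Molar mass of (Mg₀.₃₁Fe₀.₆₉)₂SiO₄: 0.62·24.305 + 1.38·55.845 + 1·28.085 + 4·15.999 = 184.216 g/mol.
Mass of Fe per formula unit: 1.38 × 55.845 = 77.066 g.
Weight fraction Fe = 77.066 / 184.216 = 0.4183.

41.83 weight percent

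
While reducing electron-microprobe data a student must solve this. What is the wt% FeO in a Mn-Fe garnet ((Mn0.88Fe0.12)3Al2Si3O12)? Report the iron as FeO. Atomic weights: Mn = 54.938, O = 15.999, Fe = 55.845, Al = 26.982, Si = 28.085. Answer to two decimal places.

5.22 wt%

Formula mass = 495.348 g/mol.
0.36 Fe → 0.3600 mol FeO per formula unit; M(FeO) = 71.844, so FeO mass = 25.864 g.
25.864/495.348 × 100 = 5.22 wt%.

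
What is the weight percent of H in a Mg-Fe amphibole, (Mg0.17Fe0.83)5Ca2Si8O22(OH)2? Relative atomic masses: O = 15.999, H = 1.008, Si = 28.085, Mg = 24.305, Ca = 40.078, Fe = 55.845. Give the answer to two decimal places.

Formula mass = 0.85×24.305 + 4.15×55.845 + 2×40.078 + 8×28.085 + 24×15.999 + 2×1.008 = 943.244 g/mol, of which 2.016 g is H.
So H makes up 2.016/943.244 = 0.0021 of the mass, i.e. 0.21%.

0.21 wt%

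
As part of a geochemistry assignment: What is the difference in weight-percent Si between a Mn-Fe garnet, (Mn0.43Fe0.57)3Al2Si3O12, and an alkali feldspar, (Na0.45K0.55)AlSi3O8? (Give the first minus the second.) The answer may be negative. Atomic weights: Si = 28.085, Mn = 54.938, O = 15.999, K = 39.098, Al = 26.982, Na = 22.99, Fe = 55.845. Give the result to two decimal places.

-14.11 percentage points

Si in (Mn0.43Fe0.57)3Al2Si3O12: molar mass 496.572 g/mol; 3×28.085 = 84.255 g → 16.97 wt%.
Si in (Na0.45K0.55)AlSi3O8: molar mass 271.078 g/mol; 3×28.085 = 84.255 g → 31.08 wt%.
Difference = 16.97 − 31.08 = -14.11 percentage points.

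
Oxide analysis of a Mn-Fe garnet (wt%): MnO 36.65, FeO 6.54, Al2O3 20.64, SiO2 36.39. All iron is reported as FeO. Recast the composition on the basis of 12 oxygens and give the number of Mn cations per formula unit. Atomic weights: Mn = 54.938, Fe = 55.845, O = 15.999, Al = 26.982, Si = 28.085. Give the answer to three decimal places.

2.555 Mn apfu

MnO (M=70.937): mol = 0.51666; Mn = 0.51666, O = 0.51666.
FeO (M=71.844): mol = 0.09103; Fe = 0.09103, O = 0.09103.
Al2O3 (M=101.961): mol = 0.20243; Al = 0.40486, O = 0.60729.
SiO2 (M=60.083): mol = 0.60566; Si = 0.60566, O = 1.21132.
ΣO = 2.42630; factor = 12/ΣO = 4.94580.
Mn apfu = 0.51666 × 4.94580 = 2.555.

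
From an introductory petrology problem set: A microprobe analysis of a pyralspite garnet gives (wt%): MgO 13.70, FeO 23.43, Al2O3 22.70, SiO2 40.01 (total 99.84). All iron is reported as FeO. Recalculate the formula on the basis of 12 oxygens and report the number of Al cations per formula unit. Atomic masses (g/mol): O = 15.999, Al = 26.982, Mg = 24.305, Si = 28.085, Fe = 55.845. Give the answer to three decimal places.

2.004 Al apfu

MgO: 13.70/40.304 = 0.33992 mol → 0.33992 mol Mg, 0.33992 mol O.
FeO: 23.43/71.844 = 0.32612 mol → 0.32612 mol Fe, 0.32612 mol O.
Al2O3: 22.70/101.961 = 0.22263 mol → 0.44526 mol Al, 0.66789 mol O.
SiO2: 40.01/60.083 = 0.66591 mol → 0.66591 mol Si, 1.33182 mol O.
Total oxygen = 2.66575 mol. Normalization factor = 12/2.66575 = 4.50155.
Al per 12 O = 0.44526 × 4.50155 = 2.004.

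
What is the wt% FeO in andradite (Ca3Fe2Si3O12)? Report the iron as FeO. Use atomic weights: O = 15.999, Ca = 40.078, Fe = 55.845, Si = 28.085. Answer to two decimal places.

28.28 wt%

Molar mass of Ca3Fe2Si3O12 = 3·40.078 + 2·55.845 + 3·28.085 + 12·15.999 = 508.167 g/mol.
Each formula unit contains 2 Fe, equivalent to 2/1 = 2.0000 mol FeO.
M(FeO) = 1×55.845 + 1×15.999 = 71.844 g/mol.
Mass of FeO per formula unit = 2.0000 × 71.844 = 143.688 g.
FeO wt% = 143.688 / 508.167 × 100 = 28.28%.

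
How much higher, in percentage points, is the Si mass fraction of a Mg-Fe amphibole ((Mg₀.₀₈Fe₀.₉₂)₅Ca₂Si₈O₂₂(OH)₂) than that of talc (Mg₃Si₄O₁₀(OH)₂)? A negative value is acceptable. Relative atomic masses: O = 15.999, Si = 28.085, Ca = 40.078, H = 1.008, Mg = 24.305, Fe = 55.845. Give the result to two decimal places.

First mineral: 224.680 g Si in 957.437 g formula = 23.47 wt% Si.
Second mineral: 112.340 g Si in 379.259 g formula = 29.62 wt% Si.
23.47% − 29.62% gives a difference of -6.15 percentage points.

-6.15 percentage points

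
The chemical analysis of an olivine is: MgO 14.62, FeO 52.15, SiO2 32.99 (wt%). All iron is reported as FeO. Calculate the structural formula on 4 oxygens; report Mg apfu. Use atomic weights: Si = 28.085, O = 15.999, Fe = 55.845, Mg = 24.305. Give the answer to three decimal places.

0.664 Mg apfu

14.62 wt% MgO ÷ 40.304 g/mol = 0.36274 mol, giving 0.36274 Mg and 0.36274 O.
52.15 wt% FeO ÷ 71.844 g/mol = 0.72588 mol, giving 0.72588 Fe and 0.72588 O.
32.99 wt% SiO2 ÷ 60.083 g/mol = 0.54907 mol, giving 0.54907 Si and 1.09814 O.
Oxygen sums to 2.18676; scaling by 4/2.18676 = 1.82919 puts the formula on 4 O.
Mg: 0.36274 × 1.82919 = 0.664 atoms per formula unit.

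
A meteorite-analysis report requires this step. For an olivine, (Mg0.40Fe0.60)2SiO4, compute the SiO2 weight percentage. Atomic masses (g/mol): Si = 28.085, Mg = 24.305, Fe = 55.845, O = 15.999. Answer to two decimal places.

33.65 wt%

M((Mg0.40Fe0.60)2SiO4) = 178.539 g/mol; M(SiO2) = 60.083 g/mol.
Moles SiO2 per formula unit = 1 Si ÷ 1 = 1.0000.
SiO2 fraction = (1.0000 × 60.083) / 178.539 = 60.083/178.539 = 0.3365.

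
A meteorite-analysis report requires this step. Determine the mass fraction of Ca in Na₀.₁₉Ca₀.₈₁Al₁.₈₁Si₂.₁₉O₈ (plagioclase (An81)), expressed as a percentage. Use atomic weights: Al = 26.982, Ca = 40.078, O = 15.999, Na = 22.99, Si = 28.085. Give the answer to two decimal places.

Molar mass of Na₀.₁₉Ca₀.₈₁Al₁.₈₁Si₂.₁₉O₈: 0.19·22.99 + 0.81·40.078 + 1.81·26.982 + 2.19·28.085 + 8·15.999 = 275.167 g/mol.
Mass of Ca per formula unit: 0.81 × 40.078 = 32.463 g.
Weight fraction Ca = 32.463 / 275.167 = 0.1180.

11.80 wt%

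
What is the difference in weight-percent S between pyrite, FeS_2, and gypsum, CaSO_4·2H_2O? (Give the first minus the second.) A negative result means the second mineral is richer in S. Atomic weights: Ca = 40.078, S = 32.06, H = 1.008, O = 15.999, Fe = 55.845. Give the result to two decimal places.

First mineral: 64.120 g S in 119.965 g formula = 53.45 wt% S.
Second mineral: 32.060 g S in 172.164 g formula = 18.62 wt% S.
53.45% − 18.62% gives a difference of 34.83 percentage points.

34.83 percentage points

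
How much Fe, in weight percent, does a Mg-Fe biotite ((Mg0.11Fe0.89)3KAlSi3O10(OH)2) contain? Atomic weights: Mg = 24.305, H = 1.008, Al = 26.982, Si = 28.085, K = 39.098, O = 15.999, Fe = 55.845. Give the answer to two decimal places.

29.73 weight percent

M((Mg0.11Fe0.89)3KAlSi3O10(OH)2) = 501.466 g/mol.
Fe contributes 2.67 × 55.845 = 149.106 g per mole.
149.106/501.466 = 0.2973 → 29.73%.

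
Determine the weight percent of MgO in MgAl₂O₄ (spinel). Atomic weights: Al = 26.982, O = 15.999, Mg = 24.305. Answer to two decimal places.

Formula mass = 142.265 g/mol.
1 Mg → 1.0000 mol MgO per formula unit; M(MgO) = 40.304, so MgO mass = 40.304 g.
40.304/142.265 × 100 = 28.33 wt%.

28.33 wt%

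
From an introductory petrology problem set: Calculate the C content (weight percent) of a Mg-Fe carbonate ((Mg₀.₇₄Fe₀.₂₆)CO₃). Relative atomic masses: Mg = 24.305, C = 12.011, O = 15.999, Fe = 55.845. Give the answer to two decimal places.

M((Mg₀.₇₄Fe₀.₂₆)CO₃) = 92.513 g/mol.
C contributes 1 × 12.011 = 12.011 g per mole.
12.011/92.513 = 0.1298 → 12.98%.

12.98 weight percent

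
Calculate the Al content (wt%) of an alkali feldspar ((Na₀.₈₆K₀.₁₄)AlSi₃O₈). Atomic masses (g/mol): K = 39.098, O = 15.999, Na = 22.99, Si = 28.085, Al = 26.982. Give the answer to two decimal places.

M((Na₀.₈₆K₀.₁₄)AlSi₃O₈) = 264.474 g/mol.
Al contributes 1 × 26.982 = 26.982 g per mole.
26.982/264.474 = 0.1020 → 10.20%.

10.20 wt%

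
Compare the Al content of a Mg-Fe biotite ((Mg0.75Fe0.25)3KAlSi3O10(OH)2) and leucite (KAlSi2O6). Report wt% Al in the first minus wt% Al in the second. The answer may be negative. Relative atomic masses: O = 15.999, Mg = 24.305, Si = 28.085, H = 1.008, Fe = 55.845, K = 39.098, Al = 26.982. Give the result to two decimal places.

-6.24 percentage points

M((Mg0.75Fe0.25)3KAlSi3O10(OH)2) = 440.909 g/mol, so wt% Al = 26.982/440.909 × 100 = 6.12%.
M(KAlSi2O6) = 218.244 g/mol, so wt% Al = 26.982/218.244 × 100 = 12.36%.
6.12 − 12.36 = -6.24 pp.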